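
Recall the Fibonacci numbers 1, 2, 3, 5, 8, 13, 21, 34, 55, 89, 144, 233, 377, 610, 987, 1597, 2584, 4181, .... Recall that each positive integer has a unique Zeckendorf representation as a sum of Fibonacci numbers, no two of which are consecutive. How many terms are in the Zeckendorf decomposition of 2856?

Greedily peel off the largest Fibonacci term at each step:
largest Fibonacci ≤ 2856 is 2584; 2856 − 2584 = 272
largest Fibonacci ≤ 272 is 233; 272 − 233 = 39
largest Fibonacci ≤ 39 is 34; 39 − 34 = 5
largest Fibonacci ≤ 5 is 5; 5 − 5 = 0
2856 = 2584 + 233 + 34 + 5, which has 4 terms.

4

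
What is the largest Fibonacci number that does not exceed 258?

233

233 ≤ 258 < 377, so the largest Fibonacci number not exceeding 258 is 233.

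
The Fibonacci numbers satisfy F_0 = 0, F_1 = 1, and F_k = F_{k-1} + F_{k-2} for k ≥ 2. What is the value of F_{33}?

3524578

Iterating the recurrence up to F_{26} = 121393 and F_{25} = 75025:
F_{27} = F_{26} + F_{25} = 121393 + 75025 = 196418
F_{28} = F_{27} + F_{26} = 196418 + 121393 = 317811
F_{29} = F_{28} + F_{27} = 317811 + 196418 = 514229
F_{30} = F_{29} + F_{28} = 514229 + 317811 = 832040
F_{31} = F_{30} + F_{29} = 832040 + 514229 = 1346269
F_{32} = F_{31} + F_{30} = 1346269 + 832040 = 2178309
F_{33} = F_{32} + F_{31} = 2178309 + 1346269 = 3524578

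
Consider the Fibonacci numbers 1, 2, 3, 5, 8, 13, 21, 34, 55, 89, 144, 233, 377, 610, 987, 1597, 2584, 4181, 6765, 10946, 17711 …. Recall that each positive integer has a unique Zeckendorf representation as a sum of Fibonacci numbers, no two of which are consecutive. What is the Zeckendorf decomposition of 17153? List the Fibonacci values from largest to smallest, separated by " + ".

10946 + 4181 + 1597 + 377 + 34 + 13 + 5

Greedy algorithm:
17153: greatest Fibonacci not exceeding it is 10946, leaving 6207
6207: greatest Fibonacci not exceeding it is 4181, leaving 2026
2026: greatest Fibonacci not exceeding it is 1597, leaving 429
429: greatest Fibonacci not exceeding it is 377, leaving 52
52: greatest Fibonacci not exceeding it is 34, leaving 18
18: greatest Fibonacci not exceeding it is 13, leaving 5
5: greatest Fibonacci not exceeding it is 5, leaving 0
So 17153 = 10946 + 4181 + 1597 + 377 + 34 + 13 + 5, with no two terms consecutive in the sequence.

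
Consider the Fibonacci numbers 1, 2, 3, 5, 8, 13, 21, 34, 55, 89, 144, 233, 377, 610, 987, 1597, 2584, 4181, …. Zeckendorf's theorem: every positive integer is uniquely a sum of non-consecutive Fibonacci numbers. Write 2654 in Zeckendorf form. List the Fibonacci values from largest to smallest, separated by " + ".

2584 + 55 + 13 + 2

largest Fibonacci ≤ 2654 is 2584; 2654 − 2584 = 70
largest Fibonacci ≤ 70 is 55; 70 − 55 = 15
largest Fibonacci ≤ 15 is 13; 15 − 13 = 2
largest Fibonacci ≤ 2 is 2; 2 − 2 = 0
So 2654 = 2584 + 55 + 13 + 2, with no two terms consecutive in the sequence.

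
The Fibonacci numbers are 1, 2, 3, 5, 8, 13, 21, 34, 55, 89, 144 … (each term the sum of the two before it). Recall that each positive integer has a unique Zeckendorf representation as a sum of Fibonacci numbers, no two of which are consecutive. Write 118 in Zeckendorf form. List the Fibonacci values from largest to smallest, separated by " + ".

Repeatedly subtract the largest Fibonacci number that fits:
89 ≤ 118 < 144, so take 89; remainder 29
21 ≤ 29 < 34, so take 21; remainder 8
8 ≤ 8 < 13, so take 8; remainder 0
So 118 = 89 + 21 + 8, with no two terms consecutive in the sequence.

89 + 21 + 8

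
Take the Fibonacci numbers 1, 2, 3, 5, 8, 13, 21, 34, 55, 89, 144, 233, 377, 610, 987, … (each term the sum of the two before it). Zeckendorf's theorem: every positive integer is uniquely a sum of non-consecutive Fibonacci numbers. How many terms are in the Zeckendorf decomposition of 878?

4

610 ≤ 878 < 987, so take 610; remainder 268
233 ≤ 268 < 377, so take 233; remainder 35
34 ≤ 35 < 55, so take 34; remainder 1
1 ≤ 1 < 2, so take 1; remainder 0
878 = 610 + 233 + 34 + 1, which has 4 terms.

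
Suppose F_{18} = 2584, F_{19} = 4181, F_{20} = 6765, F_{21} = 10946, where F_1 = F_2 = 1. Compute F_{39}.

63245986

By the addition formula F_{m+n} = F_m F_{n+1} + F_{m−1} F_n with m=19, n=20: F_{39} = 4181·10946 + 2584·6765 = 45765226 + 17480760 = 63245986.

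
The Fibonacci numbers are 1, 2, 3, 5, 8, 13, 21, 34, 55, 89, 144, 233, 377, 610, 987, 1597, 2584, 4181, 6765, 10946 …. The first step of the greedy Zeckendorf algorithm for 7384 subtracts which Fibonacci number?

6765

6765 ≤ 7384 < 10946, so the largest Fibonacci number not exceeding 7384 is 6765.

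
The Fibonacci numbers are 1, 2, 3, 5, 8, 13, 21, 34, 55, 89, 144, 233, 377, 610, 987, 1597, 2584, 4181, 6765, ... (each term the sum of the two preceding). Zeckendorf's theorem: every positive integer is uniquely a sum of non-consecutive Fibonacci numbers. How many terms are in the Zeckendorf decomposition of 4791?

take 4181 (≤ 4791); 4791 − 4181 = 610
take 610 (≤ 610); 610 − 610 = 0
4791 = 4181 + 610, which has 2 terms.

2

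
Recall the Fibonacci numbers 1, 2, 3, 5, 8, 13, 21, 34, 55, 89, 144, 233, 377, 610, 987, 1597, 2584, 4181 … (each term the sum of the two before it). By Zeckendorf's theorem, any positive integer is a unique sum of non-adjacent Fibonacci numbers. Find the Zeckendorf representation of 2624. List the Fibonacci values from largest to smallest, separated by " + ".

2584 + 34 + 5 + 1

Repeatedly subtract the largest Fibonacci number that fits:
2584 ≤ 2624 < 4181, so take 2584; remainder 40
34 ≤ 40 < 55, so take 34; remainder 6
5 ≤ 6 < 8, so take 5; remainder 1
1 ≤ 1 < 2, so take 1; remainder 0
So 2624 = 2584 + 34 + 5 + 1, with no two terms consecutive in the sequence.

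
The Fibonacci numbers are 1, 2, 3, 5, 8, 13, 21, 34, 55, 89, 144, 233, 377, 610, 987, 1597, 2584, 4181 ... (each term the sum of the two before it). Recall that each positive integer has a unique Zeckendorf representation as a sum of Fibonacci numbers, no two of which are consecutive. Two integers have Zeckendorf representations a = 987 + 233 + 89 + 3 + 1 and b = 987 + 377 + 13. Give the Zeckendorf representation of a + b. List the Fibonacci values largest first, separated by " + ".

The two numbers are 1313 and 1377, so their sum is 2690.
take 2584 (≤ 2690); 2690 − 2584 = 106
take 89 (≤ 106); 106 − 89 = 17
take 13 (≤ 17); 17 − 13 = 4
take 3 (≤ 4); 4 − 3 = 1
take 1 (≤ 1); 1 − 1 = 0

2584 + 89 + 13 + 3 + 1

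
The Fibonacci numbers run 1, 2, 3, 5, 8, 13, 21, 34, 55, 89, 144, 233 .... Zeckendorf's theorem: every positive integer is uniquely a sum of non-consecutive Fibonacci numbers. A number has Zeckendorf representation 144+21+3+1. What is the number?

144+21+3+1 = 169.

169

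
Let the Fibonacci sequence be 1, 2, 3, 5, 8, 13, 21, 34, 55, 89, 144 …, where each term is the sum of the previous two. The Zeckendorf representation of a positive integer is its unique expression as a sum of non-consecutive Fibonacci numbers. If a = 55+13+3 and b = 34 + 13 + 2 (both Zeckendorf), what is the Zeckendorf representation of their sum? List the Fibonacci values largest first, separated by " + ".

The two numbers are 71 and 49, so their sum is 120.
Greedily peel off the largest Fibonacci term at each step:
120: greatest Fibonacci not exceeding it is 89, leaving 31
31: greatest Fibonacci not exceeding it is 21, leaving 10
10: greatest Fibonacci not exceeding it is 8, leaving 2
2: greatest Fibonacci not exceeding it is 2, leaving 0

89 + 21 + 8 + 2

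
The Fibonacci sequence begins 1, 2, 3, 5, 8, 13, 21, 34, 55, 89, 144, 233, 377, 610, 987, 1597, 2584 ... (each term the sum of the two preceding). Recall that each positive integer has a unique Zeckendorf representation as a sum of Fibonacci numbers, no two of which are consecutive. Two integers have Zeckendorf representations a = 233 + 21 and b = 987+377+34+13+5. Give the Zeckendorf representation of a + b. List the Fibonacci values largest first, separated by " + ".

The two numbers are 254 and 1416, so their sum is 1670.
largest Fibonacci ≤ 1670 is 1597; 1670 − 1597 = 73
largest Fibonacci ≤ 73 is 55; 73 − 55 = 18
largest Fibonacci ≤ 18 is 13; 18 − 13 = 5
largest Fibonacci ≤ 5 is 5; 5 − 5 = 0

1597 + 55 + 13 + 5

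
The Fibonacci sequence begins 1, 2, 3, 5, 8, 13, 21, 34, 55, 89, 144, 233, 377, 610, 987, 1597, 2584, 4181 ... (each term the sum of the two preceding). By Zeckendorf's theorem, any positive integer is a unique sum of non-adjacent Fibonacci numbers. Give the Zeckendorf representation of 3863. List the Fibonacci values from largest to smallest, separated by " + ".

Greedily peel off the largest Fibonacci term at each step:
largest Fibonacci ≤ 3863 is 2584; 3863 − 2584 = 1279
largest Fibonacci ≤ 1279 is 987; 1279 − 987 = 292
largest Fibonacci ≤ 292 is 233; 292 − 233 = 59
largest Fibonacci ≤ 59 is 55; 59 − 55 = 4
largest Fibonacci ≤ 4 is 3; 4 − 3 = 1
largest Fibonacci ≤ 1 is 1; 1 − 1 = 0
So 3863 = 2584 + 987 + 233 + 55 + 3 + 1, with no two terms consecutive in the sequence.

2584 + 987 + 233 + 55 + 3 + 1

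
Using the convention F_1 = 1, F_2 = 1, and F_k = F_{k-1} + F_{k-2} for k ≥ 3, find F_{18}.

2584

Iterating the recurrence up to F_{13} = 233 and F_{12} = 144:
F_{14} = F_{13} + F_{12} = 233 + 144 = 377
F_{15} = F_{14} + F_{13} = 377 + 233 = 610
F_{16} = F_{15} + F_{14} = 610 + 377 = 987
F_{17} = F_{16} + F_{15} = 987 + 610 = 1597
F_{18} = F_{17} + F_{16} = 1597 + 987 = 2584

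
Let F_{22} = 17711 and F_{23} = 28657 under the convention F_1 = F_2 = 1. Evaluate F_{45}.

1134903170

By F_{2k+1} = F_k² + F_{k+1}²: F_{45} = 17711² + 28657² = 313679521 + 821223649 = 1134903170.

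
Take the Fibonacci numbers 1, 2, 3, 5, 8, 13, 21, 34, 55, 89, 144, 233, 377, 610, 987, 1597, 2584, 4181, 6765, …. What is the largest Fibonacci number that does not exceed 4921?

4181 ≤ 4921 < 6765, so the largest Fibonacci number not exceeding 4921 is 4181.

4181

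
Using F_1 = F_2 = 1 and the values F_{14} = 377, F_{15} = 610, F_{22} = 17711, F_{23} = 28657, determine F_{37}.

24157817

By the addition formula F_{m+n} = F_m F_{n+1} + F_{m−1} F_n with m=15, n=22: F_{37} = 610·28657 + 377·17711 = 17480770 + 6677047 = 24157817.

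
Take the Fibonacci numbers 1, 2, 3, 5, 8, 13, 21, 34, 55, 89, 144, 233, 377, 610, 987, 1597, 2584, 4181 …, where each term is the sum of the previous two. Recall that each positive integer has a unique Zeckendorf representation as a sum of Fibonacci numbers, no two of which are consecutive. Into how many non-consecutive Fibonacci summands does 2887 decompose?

take 2584 (≤ 2887); 2887 − 2584 = 303
take 233 (≤ 303); 303 − 233 = 70
take 55 (≤ 70); 70 − 55 = 15
take 13 (≤ 15); 15 − 13 = 2
take 2 (≤ 2); 2 − 2 = 0
2887 = 2584 + 233 + 55 + 13 + 2, which has 5 terms.

5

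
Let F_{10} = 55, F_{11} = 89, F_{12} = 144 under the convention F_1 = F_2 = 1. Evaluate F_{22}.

17711

By the addition formula F_{m+n} = F_m F_{n+1} + F_{m−1} F_n with m=12, n=10: F_{22} = 144·89 + 89·55 = 12816 + 4895 = 17711.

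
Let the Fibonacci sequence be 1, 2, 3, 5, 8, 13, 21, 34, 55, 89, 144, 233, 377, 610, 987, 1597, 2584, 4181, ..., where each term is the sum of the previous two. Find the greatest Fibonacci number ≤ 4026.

2584 ≤ 4026 < 4181, so the largest Fibonacci number not exceeding 4026 is 2584.

2584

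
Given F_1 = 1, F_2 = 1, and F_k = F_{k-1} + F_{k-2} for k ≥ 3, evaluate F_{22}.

Iterating the recurrence up to F_{16} = 987 and F_{15} = 610:
F_{17} = F_{16} + F_{15} = 987 + 610 = 1597
F_{18} = F_{17} + F_{16} = 1597 + 987 = 2584
F_{19} = F_{18} + F_{17} = 2584 + 1597 = 4181
F_{20} = F_{19} + F_{18} = 4181 + 2584 = 6765
F_{21} = F_{20} + F_{19} = 6765 + 4181 = 10946
F_{22} = F_{21} + F_{20} = 10946 + 6765 = 17711

17711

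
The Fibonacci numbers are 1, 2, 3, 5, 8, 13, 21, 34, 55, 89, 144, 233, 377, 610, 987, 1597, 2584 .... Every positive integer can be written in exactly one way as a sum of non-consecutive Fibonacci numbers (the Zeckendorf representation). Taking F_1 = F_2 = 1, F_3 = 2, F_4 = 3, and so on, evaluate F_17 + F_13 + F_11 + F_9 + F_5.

1958

F_17 + F_13 + F_11 + F_9 + F_5 = 1597 + 233 + 89 + 34 + 5 = 1958.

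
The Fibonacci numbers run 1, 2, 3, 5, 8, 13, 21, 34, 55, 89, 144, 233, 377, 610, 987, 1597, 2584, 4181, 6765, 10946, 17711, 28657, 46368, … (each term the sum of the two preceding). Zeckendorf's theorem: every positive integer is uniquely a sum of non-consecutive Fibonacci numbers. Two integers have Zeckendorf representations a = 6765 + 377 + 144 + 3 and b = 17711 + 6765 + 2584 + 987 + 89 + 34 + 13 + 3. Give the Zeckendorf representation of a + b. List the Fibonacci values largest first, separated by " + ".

28657 + 6765 + 34 + 13 + 5 + 1

The two numbers are 7289 and 28186, so their sum is 35475.
Greedy algorithm:
35475 − 28657 = 6818
6818 − 6765 = 53
53 − 34 = 19
19 − 13 = 6
6 − 5 = 1
1 − 1 = 0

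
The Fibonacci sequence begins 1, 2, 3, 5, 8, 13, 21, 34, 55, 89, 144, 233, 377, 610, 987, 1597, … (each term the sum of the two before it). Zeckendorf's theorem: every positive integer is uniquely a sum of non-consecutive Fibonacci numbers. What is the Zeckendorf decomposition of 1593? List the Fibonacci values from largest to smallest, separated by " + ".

987 + 377 + 144 + 55 + 21 + 8 + 1

subtract 987 from 1593: 606 remains
subtract 377 from 606: 229 remains
subtract 144 from 229: 85 remains
subtract 55 from 85: 30 remains
subtract 21 from 30: 9 remains
subtract 8 from 9: 1 remains
subtract 1 from 1: 0 remains
So 1593 = 987 + 377 + 144 + 55 + 21 + 8 + 1, with no two terms consecutive in the sequence.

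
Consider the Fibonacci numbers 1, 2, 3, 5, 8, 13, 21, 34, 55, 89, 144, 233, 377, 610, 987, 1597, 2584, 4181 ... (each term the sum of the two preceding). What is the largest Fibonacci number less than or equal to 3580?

2584

2584 ≤ 3580 < 4181, so the largest Fibonacci number not exceeding 3580 is 2584.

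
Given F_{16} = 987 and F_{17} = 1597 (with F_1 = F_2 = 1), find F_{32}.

2178309

By the doubling identity F_{2k} = F_k(2F_{k+1} − F_k): F_{32} = 987·(2·1597 − 987) = 987·2207 = 2178309.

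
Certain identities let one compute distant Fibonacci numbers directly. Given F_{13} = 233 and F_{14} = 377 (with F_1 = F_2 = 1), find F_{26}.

121393

By the doubling identity F_{2k} = F_k(2F_{k+1} − F_k): F_{26} = 233·(2·377 − 233) = 233·521 = 121393.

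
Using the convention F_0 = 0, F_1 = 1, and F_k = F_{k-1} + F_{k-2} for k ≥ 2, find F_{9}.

Iterating the recurrence up to F_{4} = 3 and F_{3} = 2:
F_{5} = F_{4} + F_{3} = 3 + 2 = 5
F_{6} = F_{5} + F_{4} = 5 + 3 = 8
F_{7} = F_{6} + F_{5} = 8 + 5 = 13
F_{8} = F_{7} + F_{6} = 13 + 8 = 21
F_{9} = F_{8} + F_{7} = 21 + 13 = 34

34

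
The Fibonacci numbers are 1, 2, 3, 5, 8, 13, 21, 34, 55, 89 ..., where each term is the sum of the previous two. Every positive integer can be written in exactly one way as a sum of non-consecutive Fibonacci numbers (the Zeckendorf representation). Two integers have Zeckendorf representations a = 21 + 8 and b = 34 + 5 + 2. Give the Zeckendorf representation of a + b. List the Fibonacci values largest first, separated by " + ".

55 + 13 + 2

The two numbers are 29 and 41, so their sum is 70.
Greedily peel off the largest Fibonacci term at each step:
largest Fibonacci ≤ 70 is 55; 70 − 55 = 15
largest Fibonacci ≤ 15 is 13; 15 − 13 = 2
largest Fibonacci ≤ 2 is 2; 2 − 2 = 0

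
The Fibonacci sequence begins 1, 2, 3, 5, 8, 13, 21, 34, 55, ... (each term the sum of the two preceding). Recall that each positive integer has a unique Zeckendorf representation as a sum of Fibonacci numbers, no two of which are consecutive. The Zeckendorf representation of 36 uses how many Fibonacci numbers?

2

Greedy algorithm:
34 ≤ 36 < 55, so take 34; remainder 2
2 ≤ 2 < 3, so take 2; remainder 0
36 = 34 + 2, which has 2 terms.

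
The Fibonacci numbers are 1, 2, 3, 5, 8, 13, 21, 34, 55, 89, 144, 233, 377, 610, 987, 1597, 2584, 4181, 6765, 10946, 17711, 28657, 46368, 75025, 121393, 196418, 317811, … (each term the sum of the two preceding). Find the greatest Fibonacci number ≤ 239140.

196418

196418 ≤ 239140 < 317811, so the largest Fibonacci number not exceeding 239140 is 196418.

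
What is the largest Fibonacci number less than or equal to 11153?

10946

10946 ≤ 11153 < 17711, so the largest Fibonacci number not exceeding 11153 is 10946.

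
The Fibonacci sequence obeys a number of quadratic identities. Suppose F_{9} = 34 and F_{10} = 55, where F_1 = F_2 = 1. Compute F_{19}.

By F_{2k+1} = F_k² + F_{k+1}²: F_{19} = 34² + 55² = 1156 + 3025 = 4181.

4181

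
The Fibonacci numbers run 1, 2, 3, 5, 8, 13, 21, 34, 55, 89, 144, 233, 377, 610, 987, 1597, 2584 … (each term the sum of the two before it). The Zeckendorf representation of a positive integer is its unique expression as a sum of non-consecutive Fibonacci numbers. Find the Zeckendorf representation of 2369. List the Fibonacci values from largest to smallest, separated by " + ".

1597 + 610 + 144 + 13 + 5

Greedy algorithm:
take 1597 (≤ 2369); 2369 − 1597 = 772
take 610 (≤ 772); 772 − 610 = 162
take 144 (≤ 162); 162 − 144 = 18
take 13 (≤ 18); 18 − 13 = 5
take 5 (≤ 5); 5 − 5 = 0
So 2369 = 1597 + 610 + 144 + 13 + 5, with no two terms consecutive in the sequence.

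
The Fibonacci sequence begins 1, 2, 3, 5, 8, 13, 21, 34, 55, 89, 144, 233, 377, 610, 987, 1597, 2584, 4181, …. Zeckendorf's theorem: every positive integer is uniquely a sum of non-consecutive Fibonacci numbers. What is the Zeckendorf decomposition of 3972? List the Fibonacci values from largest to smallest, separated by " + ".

Repeatedly subtract the largest Fibonacci number that fits:
3972 − 2584 = 1388
1388 − 987 = 401
401 − 377 = 24
24 − 21 = 3
3 − 3 = 0
So 3972 = 2584 + 987 + 377 + 21 + 3, with no two terms consecutive in the sequence.

2584 + 987 + 377 + 21 + 3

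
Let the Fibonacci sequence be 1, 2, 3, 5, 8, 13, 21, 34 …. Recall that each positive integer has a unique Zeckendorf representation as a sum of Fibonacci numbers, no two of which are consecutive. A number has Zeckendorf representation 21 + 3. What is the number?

24

21 + 3 = 24.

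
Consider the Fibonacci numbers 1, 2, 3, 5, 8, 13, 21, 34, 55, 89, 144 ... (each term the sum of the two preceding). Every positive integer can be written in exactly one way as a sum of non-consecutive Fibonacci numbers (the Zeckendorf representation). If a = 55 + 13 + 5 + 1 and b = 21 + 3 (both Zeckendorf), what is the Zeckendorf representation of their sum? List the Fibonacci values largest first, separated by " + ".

89 + 8 + 1

The two numbers are 74 and 24, so their sum is 98.
subtract 89 from 98: 9 remains
subtract 8 from 9: 1 remains
subtract 1 from 1: 0 remains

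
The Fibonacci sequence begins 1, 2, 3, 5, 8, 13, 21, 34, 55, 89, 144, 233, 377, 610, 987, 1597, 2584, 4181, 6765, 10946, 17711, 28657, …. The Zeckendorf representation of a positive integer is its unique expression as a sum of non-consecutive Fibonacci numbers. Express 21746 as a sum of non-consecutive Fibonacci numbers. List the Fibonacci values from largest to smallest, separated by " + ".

Greedy algorithm:
subtract 17711 from 21746: 4035 remains
subtract 2584 from 4035: 1451 remains
subtract 987 from 1451: 464 remains
subtract 377 from 464: 87 remains
subtract 55 from 87: 32 remains
subtract 21 from 32: 11 remains
subtract 8 from 11: 3 remains
subtract 3 from 3: 0 remains
So 21746 = 17711 + 2584 + 987 + 377 + 55 + 21 + 8 + 3, with no two terms consecutive in the sequence.

17711 + 2584 + 987 + 377 + 55 + 21 + 8 + 3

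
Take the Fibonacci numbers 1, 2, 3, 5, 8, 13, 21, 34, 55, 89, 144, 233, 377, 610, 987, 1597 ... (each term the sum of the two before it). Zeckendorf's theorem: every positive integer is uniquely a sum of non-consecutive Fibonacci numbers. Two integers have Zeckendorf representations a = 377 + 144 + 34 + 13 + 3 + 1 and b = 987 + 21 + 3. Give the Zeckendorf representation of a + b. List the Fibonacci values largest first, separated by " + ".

The two numbers are 572 and 1011, so their sum is 1583.
Greedy algorithm:
largest Fibonacci ≤ 1583 is 987; 1583 − 987 = 596
largest Fibonacci ≤ 596 is 377; 596 − 377 = 219
largest Fibonacci ≤ 219 is 144; 219 − 144 = 75
largest Fibonacci ≤ 75 is 55; 75 − 55 = 20
largest Fibonacci ≤ 20 is 13; 20 − 13 = 7
largest Fibonacci ≤ 7 is 5; 7 − 5 = 2
largest Fibonacci ≤ 2 is 2; 2 − 2 = 0

987 + 377 + 144 + 55 + 13 + 5 + 2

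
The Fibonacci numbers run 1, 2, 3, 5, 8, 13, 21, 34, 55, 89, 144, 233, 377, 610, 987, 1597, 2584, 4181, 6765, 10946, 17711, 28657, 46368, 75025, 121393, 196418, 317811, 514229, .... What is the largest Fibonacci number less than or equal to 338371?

317811

317811 ≤ 338371 < 514229, so the largest Fibonacci number not exceeding 338371 is 317811.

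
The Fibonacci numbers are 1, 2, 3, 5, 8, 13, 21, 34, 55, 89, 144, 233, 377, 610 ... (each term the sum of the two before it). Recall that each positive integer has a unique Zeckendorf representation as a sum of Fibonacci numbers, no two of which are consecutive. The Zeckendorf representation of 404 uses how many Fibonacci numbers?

4

largest Fibonacci ≤ 404 is 377; 404 − 377 = 27
largest Fibonacci ≤ 27 is 21; 27 − 21 = 6
largest Fibonacci ≤ 6 is 5; 6 − 5 = 1
largest Fibonacci ≤ 1 is 1; 1 − 1 = 0
404 = 377 + 21 + 5 + 1, which has 4 terms.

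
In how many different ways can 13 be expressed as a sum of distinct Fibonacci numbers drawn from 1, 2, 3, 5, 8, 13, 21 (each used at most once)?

3

Each representation comes from the Zeckendorf form by replacing some F_k with F_{k−1} + F_{k−2} where possible.
13 = 13 = 8+5 = 8+3+2 — 3 representations.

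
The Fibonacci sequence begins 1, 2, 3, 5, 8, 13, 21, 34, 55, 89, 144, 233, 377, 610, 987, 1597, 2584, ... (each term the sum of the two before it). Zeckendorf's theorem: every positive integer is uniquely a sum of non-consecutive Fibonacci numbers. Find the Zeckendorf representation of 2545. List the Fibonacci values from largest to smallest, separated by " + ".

1597 + 610 + 233 + 89 + 13 + 3

Repeatedly subtract the largest Fibonacci number that fits:
take 1597 (≤ 2545); 2545 − 1597 = 948
take 610 (≤ 948); 948 − 610 = 338
take 233 (≤ 338); 338 − 233 = 105
take 89 (≤ 105); 105 − 89 = 16
take 13 (≤ 16); 16 − 13 = 3
take 3 (≤ 3); 3 − 3 = 0
So 2545 = 1597 + 610 + 233 + 89 + 13 + 3, with no two terms consecutive in the sequence.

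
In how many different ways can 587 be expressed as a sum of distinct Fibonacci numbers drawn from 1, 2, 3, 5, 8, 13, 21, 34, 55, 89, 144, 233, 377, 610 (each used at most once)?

Starting from the Zeckendorf form and repeatedly splitting a term F_k into F_{k−1} + F_{k−2} (when neither is already used) reaches every representation.
587 = 377+144+55+8+3 = 377+144+55+8+2+1 = 377+144+34+21+8+3 = … (12 more), for 15 in all.

15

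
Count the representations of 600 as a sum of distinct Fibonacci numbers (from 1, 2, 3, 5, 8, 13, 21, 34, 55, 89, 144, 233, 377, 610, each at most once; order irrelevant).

Starting from the Zeckendorf form and repeatedly splitting a term F_k into F_{k−1} + F_{k−2} (when neither is already used) reaches every representation.
600 = 377+144+55+21+3 = 377+144+55+21+2+1 = 377+144+55+13+8+3 = 377+144+55+13+8+2+1 = … (10 more), for 14 in all.

14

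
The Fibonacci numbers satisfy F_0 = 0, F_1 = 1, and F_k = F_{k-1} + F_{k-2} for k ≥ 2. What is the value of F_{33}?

3524578

Iterating the recurrence up to F_{28} = 317811 and F_{27} = 196418:
F_{29} = F_{28} + F_{27} = 317811 + 196418 = 514229
F_{30} = F_{29} + F_{28} = 514229 + 317811 = 832040
F_{31} = F_{30} + F_{29} = 832040 + 514229 = 1346269
F_{32} = F_{31} + F_{30} = 1346269 + 832040 = 2178309
F_{33} = F_{32} + F_{31} = 2178309 + 1346269 = 3524578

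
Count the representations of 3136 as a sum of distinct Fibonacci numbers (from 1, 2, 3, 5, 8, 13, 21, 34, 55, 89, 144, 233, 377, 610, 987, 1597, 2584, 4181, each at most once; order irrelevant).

26

Starting from the Zeckendorf form and repeatedly splitting a term F_k into F_{k−1} + F_{k−2} (when neither is already used) reaches every representation.
3136 = 2584+377+144+21+8+2 = 2584+377+144+21+5+3+2 = 2584+377+89+55+21+8+2 = 1597+987+377+144+21+8+2 = 2584+377+144+13+8+5+3+2 = … (21 more), for 26 in all.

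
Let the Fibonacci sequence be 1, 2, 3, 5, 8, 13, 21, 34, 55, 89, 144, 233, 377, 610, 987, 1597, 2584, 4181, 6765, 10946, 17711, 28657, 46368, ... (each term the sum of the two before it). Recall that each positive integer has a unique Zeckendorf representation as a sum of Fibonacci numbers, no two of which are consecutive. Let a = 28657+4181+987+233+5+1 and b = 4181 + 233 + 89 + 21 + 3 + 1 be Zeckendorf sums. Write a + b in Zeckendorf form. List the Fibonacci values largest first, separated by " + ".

The two numbers are 34064 and 4528, so their sum is 38592.
take 28657 (≤ 38592); 38592 − 28657 = 9935
take 6765 (≤ 9935); 9935 − 6765 = 3170
take 2584 (≤ 3170); 3170 − 2584 = 586
take 377 (≤ 586); 586 − 377 = 209
take 144 (≤ 209); 209 − 144 = 65
take 55 (≤ 65); 65 − 55 = 10
take 8 (≤ 10); 10 − 8 = 2
take 2 (≤ 2); 2 − 2 = 0

28657 + 6765 + 2584 + 377 + 144 + 55 + 8 + 2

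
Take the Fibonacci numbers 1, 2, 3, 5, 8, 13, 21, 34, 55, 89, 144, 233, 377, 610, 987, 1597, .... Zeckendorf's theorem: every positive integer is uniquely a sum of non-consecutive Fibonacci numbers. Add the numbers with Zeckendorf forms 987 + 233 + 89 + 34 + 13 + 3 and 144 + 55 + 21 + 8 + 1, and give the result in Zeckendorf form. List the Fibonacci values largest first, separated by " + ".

987 + 377 + 144 + 55 + 21 + 3 + 1

The two numbers are 1359 and 229, so their sum is 1588.
subtract 987 from 1588: 601 remains
subtract 377 from 601: 224 remains
subtract 144 from 224: 80 remains
subtract 55 from 80: 25 remains
subtract 21 from 25: 4 remains
subtract 3 from 4: 1 remains
subtract 1 from 1: 0 remains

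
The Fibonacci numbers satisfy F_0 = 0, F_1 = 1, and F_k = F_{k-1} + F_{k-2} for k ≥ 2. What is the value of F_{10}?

55

Iterating the recurrence up to F_{4} = 3 and F_{3} = 2:
F_{5} = F_{4} + F_{3} = 3 + 2 = 5
F_{6} = F_{5} + F_{4} = 5 + 3 = 8
F_{7} = F_{6} + F_{5} = 8 + 5 = 13
F_{8} = F_{7} + F_{6} = 13 + 8 = 21
F_{9} = F_{8} + F_{7} = 21 + 13 = 34
F_{10} = F_{9} + F_{8} = 34 + 21 = 55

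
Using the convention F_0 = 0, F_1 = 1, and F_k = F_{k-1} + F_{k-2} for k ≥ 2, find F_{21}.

Iterating the recurrence up to F_{13} = 233 and F_{12} = 144:
F_{14} = F_{13} + F_{12} = 233 + 144 = 377
F_{15} = F_{14} + F_{13} = 377 + 233 = 610
F_{16} = F_{15} + F_{14} = 610 + 377 = 987
F_{17} = F_{16} + F_{15} = 987 + 610 = 1597
F_{18} = F_{17} + F_{16} = 1597 + 987 = 2584
F_{19} = F_{18} + F_{17} = 2584 + 1597 = 4181
F_{20} = F_{19} + F_{18} = 4181 + 2584 = 6765
F_{21} = F_{20} + F_{19} = 6765 + 4181 = 10946

10946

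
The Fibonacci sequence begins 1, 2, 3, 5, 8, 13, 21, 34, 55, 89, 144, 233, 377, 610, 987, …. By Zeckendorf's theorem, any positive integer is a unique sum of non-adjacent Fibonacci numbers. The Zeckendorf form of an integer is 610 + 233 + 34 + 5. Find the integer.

882

610 + 233 + 34 + 5 = 882.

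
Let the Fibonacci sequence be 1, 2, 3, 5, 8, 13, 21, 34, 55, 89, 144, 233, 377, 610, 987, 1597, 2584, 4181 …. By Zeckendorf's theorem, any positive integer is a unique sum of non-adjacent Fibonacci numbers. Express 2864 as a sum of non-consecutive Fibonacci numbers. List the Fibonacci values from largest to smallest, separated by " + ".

Repeatedly subtract the largest Fibonacci number that fits:
subtract 2584 from 2864: 280 remains
subtract 233 from 280: 47 remains
subtract 34 from 47: 13 remains
subtract 13 from 13: 0 remains
So 2864 = 2584 + 233 + 34 + 13, with no two terms consecutive in the sequence.

2584 + 233 + 34 + 13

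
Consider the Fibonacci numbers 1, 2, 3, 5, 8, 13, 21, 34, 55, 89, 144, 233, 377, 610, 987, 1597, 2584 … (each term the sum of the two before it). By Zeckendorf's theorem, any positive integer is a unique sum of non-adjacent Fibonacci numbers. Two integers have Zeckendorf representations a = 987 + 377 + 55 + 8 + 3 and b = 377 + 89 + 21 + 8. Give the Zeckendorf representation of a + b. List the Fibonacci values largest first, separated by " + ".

The two numbers are 1430 and 495, so their sum is 1925.
1597 ≤ 1925 < 2584, so take 1597; remainder 328
233 ≤ 328 < 377, so take 233; remainder 95
89 ≤ 95 < 144, so take 89; remainder 6
5 ≤ 6 < 8, so take 5; remainder 1
1 ≤ 1 < 2, so take 1; remainder 0

1597 + 233 + 89 + 5 + 1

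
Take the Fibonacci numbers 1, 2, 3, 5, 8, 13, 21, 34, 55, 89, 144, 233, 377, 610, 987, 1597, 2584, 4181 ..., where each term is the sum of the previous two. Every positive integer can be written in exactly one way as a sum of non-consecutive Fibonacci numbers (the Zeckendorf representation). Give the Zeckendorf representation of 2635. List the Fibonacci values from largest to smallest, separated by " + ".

2584 + 34 + 13 + 3 + 1

2635 − 2584 = 51
51 − 34 = 17
17 − 13 = 4
4 − 3 = 1
1 − 1 = 0
So 2635 = 2584 + 34 + 13 + 3 + 1, with no two terms consecutive in the sequence.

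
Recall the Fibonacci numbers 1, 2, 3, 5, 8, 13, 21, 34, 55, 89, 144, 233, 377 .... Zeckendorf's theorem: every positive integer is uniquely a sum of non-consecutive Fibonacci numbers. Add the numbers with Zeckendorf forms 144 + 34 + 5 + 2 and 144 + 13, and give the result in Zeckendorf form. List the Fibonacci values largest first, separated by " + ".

The two numbers are 185 and 157, so their sum is 342.
subtract 233 from 342: 109 remains
subtract 89 from 109: 20 remains
subtract 13 from 20: 7 remains
subtract 5 from 7: 2 remains
subtract 2 from 2: 0 remains

233 + 89 + 13 + 5 + 2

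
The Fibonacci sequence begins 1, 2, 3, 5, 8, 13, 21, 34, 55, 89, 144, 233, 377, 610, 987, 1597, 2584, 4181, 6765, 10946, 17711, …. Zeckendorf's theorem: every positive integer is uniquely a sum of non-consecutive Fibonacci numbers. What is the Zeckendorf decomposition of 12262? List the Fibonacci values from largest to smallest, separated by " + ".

take 10946 (≤ 12262); 12262 − 10946 = 1316
take 987 (≤ 1316); 1316 − 987 = 329
take 233 (≤ 329); 329 − 233 = 96
take 89 (≤ 96); 96 − 89 = 7
take 5 (≤ 7); 7 − 5 = 2
take 2 (≤ 2); 2 − 2 = 0
So 12262 = 10946 + 987 + 233 + 89 + 5 + 2, with no two terms consecutive in the sequence.

10946 + 987 + 233 + 89 + 5 + 2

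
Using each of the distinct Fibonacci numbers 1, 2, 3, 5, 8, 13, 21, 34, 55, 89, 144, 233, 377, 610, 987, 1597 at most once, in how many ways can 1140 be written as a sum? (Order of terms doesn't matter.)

1140 = 987+144+8+1 = 987+144+5+3+1 = 987+89+55+8+1 = 610+377+144+8+1 = … (15 more), for 19 in all.

19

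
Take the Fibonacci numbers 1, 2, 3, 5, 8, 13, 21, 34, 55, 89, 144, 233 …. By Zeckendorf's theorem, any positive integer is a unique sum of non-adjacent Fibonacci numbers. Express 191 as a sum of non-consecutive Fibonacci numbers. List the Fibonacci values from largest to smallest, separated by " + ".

Greedy algorithm:
191 − 144 = 47
47 − 34 = 13
13 − 13 = 0
So 191 = 144 + 34 + 13, with no two terms consecutive in the sequence.

144 + 34 + 13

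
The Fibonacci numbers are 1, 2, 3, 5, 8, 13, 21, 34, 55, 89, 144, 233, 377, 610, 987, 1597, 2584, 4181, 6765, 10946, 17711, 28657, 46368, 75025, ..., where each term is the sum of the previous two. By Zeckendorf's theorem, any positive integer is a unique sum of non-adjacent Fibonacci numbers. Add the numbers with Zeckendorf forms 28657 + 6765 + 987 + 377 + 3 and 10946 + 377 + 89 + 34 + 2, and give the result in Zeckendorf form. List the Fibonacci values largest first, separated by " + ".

The two numbers are 36789 and 11448, so their sum is 48237.
Repeatedly subtract the largest Fibonacci number that fits:
48237 − 46368 = 1869
1869 − 1597 = 272
272 − 233 = 39
39 − 34 = 5
5 − 5 = 0

46368 + 1597 + 233 + 34 + 5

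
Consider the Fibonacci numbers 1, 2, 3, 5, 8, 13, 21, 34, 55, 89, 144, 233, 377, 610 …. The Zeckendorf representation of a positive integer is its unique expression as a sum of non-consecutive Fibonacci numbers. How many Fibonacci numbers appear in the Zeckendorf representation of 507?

Greedy algorithm:
507: greatest Fibonacci not exceeding it is 377, leaving 130
130: greatest Fibonacci not exceeding it is 89, leaving 41
41: greatest Fibonacci not exceeding it is 34, leaving 7
7: greatest Fibonacci not exceeding it is 5, leaving 2
2: greatest Fibonacci not exceeding it is 2, leaving 0
507 = 377 + 89 + 34 + 5 + 2, which has 5 terms.

5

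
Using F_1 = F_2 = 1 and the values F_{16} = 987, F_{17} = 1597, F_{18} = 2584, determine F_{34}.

By the addition formula F_{m+n} = F_m F_{n+1} + F_{m−1} F_n with m=17, n=17: F_{34} = 1597·2584 + 987·1597 = 4126648 + 1576239 = 5702887.

5702887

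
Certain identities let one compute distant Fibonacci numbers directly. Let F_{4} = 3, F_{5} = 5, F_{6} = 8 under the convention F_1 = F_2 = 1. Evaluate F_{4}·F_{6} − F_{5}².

-1

3·8 − 5² = 24 − 25 = -1. (Cassini's identity: F_{k−1}F_{k+1} − F_k² = (−1)^k.)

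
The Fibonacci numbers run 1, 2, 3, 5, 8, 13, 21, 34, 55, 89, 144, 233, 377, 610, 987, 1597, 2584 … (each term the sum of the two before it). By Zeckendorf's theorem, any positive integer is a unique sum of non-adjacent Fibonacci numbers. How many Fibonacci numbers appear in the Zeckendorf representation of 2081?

largest Fibonacci ≤ 2081 is 1597; 2081 − 1597 = 484
largest Fibonacci ≤ 484 is 377; 484 − 377 = 107
largest Fibonacci ≤ 107 is 89; 107 − 89 = 18
largest Fibonacci ≤ 18 is 13; 18 − 13 = 5
largest Fibonacci ≤ 5 is 5; 5 − 5 = 0
2081 = 1597 + 377 + 89 + 13 + 5, which has 5 terms.

5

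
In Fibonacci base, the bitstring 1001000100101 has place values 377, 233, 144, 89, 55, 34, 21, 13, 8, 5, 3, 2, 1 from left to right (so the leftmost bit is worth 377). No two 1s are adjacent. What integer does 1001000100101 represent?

Summing the place values of the 1 bits: 377 + 89 + 13 + 3 + 1 = 483.

483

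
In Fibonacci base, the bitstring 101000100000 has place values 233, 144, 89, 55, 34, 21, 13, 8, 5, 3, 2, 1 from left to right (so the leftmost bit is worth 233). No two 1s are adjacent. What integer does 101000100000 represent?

Summing the place values of the 1 bits: 233 + 89 + 13 = 335.

335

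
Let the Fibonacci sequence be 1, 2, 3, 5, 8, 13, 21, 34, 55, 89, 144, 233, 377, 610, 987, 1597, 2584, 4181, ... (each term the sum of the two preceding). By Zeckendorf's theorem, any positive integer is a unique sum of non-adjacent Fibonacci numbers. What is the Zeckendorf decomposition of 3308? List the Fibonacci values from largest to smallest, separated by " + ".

2584 + 610 + 89 + 21 + 3 + 1

Greedy algorithm:
subtract 2584 from 3308: 724 remains
subtract 610 from 724: 114 remains
subtract 89 from 114: 25 remains
subtract 21 from 25: 4 remains
subtract 3 from 4: 1 remains
subtract 1 from 1: 0 remains
So 3308 = 2584 + 610 + 89 + 21 + 3 + 1, with no two terms consecutive in the sequence.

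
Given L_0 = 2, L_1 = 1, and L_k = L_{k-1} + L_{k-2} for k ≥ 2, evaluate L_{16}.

2207

Iterating the recurrence up to L_{11} = 199 and L_{10} = 123:
L_{12} = L_{11} + L_{10} = 199 + 123 = 322
L_{13} = L_{12} + L_{11} = 322 + 199 = 521
L_{14} = L_{13} + L_{12} = 521 + 322 = 843
L_{15} = L_{14} + L_{13} = 843 + 521 = 1364
L_{16} = L_{15} + L_{14} = 1364 + 843 = 2207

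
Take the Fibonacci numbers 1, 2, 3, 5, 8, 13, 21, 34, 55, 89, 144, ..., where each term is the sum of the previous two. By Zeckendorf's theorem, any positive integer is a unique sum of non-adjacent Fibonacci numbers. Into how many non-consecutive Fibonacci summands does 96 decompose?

3

89 ≤ 96 < 144, so take 89; remainder 7
5 ≤ 7 < 8, so take 5; remainder 2
2 ≤ 2 < 3, so take 2; remainder 0
96 = 89 + 5 + 2, which has 3 terms.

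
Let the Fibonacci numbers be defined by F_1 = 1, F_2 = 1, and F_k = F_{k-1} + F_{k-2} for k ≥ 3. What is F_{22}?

Iterating the recurrence up to F_{15} = 610 and F_{14} = 377:
F_{16} = F_{15} + F_{14} = 610 + 377 = 987
F_{17} = F_{16} + F_{15} = 987 + 610 = 1597
F_{18} = F_{17} + F_{16} = 1597 + 987 = 2584
F_{19} = F_{18} + F_{17} = 2584 + 1597 = 4181
F_{20} = F_{19} + F_{18} = 4181 + 2584 = 6765
F_{21} = F_{20} + F_{19} = 6765 + 4181 = 10946
F_{22} = F_{21} + F_{20} = 10946 + 6765 = 17711

17711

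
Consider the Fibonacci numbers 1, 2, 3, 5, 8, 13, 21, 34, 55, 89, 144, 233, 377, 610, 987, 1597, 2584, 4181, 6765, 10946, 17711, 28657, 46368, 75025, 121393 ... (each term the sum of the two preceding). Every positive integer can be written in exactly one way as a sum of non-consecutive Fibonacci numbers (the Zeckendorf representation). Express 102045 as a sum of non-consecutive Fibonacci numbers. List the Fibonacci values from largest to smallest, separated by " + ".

102045: greatest Fibonacci not exceeding it is 75025, leaving 27020
27020: greatest Fibonacci not exceeding it is 17711, leaving 9309
9309: greatest Fibonacci not exceeding it is 6765, leaving 2544
2544: greatest Fibonacci not exceeding it is 1597, leaving 947
947: greatest Fibonacci not exceeding it is 610, leaving 337
337: greatest Fibonacci not exceeding it is 233, leaving 104
104: greatest Fibonacci not exceeding it is 89, leaving 15
15: greatest Fibonacci not exceeding it is 13, leaving 2
2: greatest Fibonacci not exceeding it is 2, leaving 0
So 102045 = 75025 + 17711 + 6765 + 1597 + 610 + 233 + 89 + 13 + 2, with no two terms consecutive in the sequence.

75025 + 17711 + 6765 + 1597 + 610 + 233 + 89 + 13 + 2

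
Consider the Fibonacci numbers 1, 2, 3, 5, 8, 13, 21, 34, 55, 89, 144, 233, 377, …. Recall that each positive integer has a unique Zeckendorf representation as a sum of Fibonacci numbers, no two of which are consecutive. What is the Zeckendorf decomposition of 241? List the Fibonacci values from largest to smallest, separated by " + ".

233 + 8

Greedily peel off the largest Fibonacci term at each step:
241: greatest Fibonacci not exceeding it is 233, leaving 8
8: greatest Fibonacci not exceeding it is 8, leaving 0
So 241 = 233 + 8, with no two terms consecutive in the sequence.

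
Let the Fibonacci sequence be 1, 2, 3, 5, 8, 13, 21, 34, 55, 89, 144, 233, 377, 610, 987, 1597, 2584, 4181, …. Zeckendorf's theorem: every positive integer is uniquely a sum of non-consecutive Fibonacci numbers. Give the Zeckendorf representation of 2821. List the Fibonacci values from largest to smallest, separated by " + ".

largest Fibonacci ≤ 2821 is 2584; 2821 − 2584 = 237
largest Fibonacci ≤ 237 is 233; 237 − 233 = 4
largest Fibonacci ≤ 4 is 3; 4 − 3 = 1
largest Fibonacci ≤ 1 is 1; 1 − 1 = 0
So 2821 = 2584 + 233 + 3 + 1, with no two terms consecutive in the sequence.

2584 + 233 + 3 + 1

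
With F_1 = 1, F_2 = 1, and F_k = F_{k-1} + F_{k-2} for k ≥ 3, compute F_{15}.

Iterating the recurrence up to F_{9} = 34 and F_{8} = 21:
F_{10} = F_{9} + F_{8} = 34 + 21 = 55
F_{11} = F_{10} + F_{9} = 55 + 34 = 89
F_{12} = F_{11} + F_{10} = 89 + 55 = 144
F_{13} = F_{12} + F_{11} = 144 + 89 = 233
F_{14} = F_{13} + F_{12} = 233 + 144 = 377
F_{15} = F_{14} + F_{13} = 377 + 233 = 610

610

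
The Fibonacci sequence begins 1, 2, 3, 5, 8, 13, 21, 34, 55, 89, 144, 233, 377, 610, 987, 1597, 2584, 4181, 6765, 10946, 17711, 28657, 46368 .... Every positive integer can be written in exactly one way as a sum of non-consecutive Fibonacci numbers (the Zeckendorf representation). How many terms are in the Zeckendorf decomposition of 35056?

take 28657 (≤ 35056); 35056 − 28657 = 6399
take 4181 (≤ 6399); 6399 − 4181 = 2218
take 1597 (≤ 2218); 2218 − 1597 = 621
take 610 (≤ 621); 621 − 610 = 11
take 8 (≤ 11); 11 − 8 = 3
take 3 (≤ 3); 3 − 3 = 0
35056 = 28657 + 4181 + 1597 + 610 + 8 + 3, which has 6 terms.

6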